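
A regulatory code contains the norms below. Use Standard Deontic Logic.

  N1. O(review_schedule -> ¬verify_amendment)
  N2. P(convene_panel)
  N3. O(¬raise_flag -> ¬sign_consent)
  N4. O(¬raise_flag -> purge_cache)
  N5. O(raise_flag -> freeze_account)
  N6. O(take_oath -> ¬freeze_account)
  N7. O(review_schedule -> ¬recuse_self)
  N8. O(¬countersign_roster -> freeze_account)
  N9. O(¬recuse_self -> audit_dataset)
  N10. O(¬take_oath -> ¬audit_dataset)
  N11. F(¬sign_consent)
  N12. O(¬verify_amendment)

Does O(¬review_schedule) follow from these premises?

Yes

F(¬sign_consent) at premise 11 means O(sign_consent).
The contrapositive of premise 3 (O(¬raise_flag -> ¬sign_consent)) is O(sign_consent -> raise_flag), and O(sign_consent) is already established, so O(raise_flag).
Applying K to premise 5 (O(raise_flag -> freeze_account)) and O(raise_flag) yields O(freeze_account).
Premise 6 is O(take_oath -> ¬freeze_account); contrapositively O(freeze_account -> ¬take_oath). Since O(freeze_account) holds, K gives O(¬take_oath).
Premise 10 is O(¬take_oath -> ¬audit_dataset); since O(¬take_oath), deontic closure gives O(¬audit_dataset).
Premise 9, O(¬recuse_self -> audit_dataset), contraposes to O(¬audit_dataset -> recuse_self); with O(¬audit_dataset) we get O(recuse_self).
The contrapositive of premise 7 (O(review_schedule -> ¬recuse_self)) is O(recuse_self -> ¬review_schedule), and O(recuse_self) is already established, so O(¬review_schedule).
Premises 1, 2, 4, 8, 12 do not contribute to this derivation.
So O(¬review_schedule) follows.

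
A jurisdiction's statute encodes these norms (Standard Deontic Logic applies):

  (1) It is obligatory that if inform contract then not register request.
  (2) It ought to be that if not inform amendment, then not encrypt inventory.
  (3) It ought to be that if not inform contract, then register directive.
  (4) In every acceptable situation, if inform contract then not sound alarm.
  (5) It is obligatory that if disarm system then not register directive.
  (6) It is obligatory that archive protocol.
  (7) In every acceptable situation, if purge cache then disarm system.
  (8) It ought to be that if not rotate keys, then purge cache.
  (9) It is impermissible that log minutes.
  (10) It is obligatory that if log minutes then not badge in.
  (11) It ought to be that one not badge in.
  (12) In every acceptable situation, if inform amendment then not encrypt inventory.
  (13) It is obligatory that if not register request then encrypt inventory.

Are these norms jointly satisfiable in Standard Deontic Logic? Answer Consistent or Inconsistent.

Consistent

Premise 10 is O(log_minutes → ¬badge_in); even if O(¬badge_in) held, inferring O(log_minutes) would be affirming the consequent — invalid.
So O(log_minutes) is not derivable, and the apparent clash with O(¬log_minutes) does not arise.
A world satisfying every obligation exists (e.g. archive_protocol=true, badge_in=false, disarm_system=false, encrypt_inventory=false, inform_amendment=false, inform_contract=false, log_minutes=false, purge_cache=false, register_directive=true, register_request=true, rotate_keys=true, sound_alarm=false); no atom is both obligatory and forbidden, so the set is consistent.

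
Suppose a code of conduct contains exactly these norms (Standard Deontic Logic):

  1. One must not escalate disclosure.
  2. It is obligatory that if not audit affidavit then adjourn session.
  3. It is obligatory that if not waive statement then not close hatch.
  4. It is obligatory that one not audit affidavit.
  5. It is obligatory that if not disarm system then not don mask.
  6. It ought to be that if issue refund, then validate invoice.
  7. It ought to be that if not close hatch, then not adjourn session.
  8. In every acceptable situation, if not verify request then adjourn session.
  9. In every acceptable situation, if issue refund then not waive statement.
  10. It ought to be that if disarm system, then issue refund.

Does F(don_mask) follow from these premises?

From premise 4 we have O(¬audit_affidavit).
Applying K to premise 2 (O(¬audit_affidavit → adjourn_session)) and O(¬audit_affidavit) yields O(adjourn_session).
The contrapositive of premise 7 (O(¬close_hatch → ¬adjourn_session)) is O(adjourn_session → close_hatch), and O(adjourn_session) is already established, so O(close_hatch).
Premise 3 is O(¬waive_statement → ¬close_hatch); contrapositively O(close_hatch → waive_statement). Since O(close_hatch) holds, K gives O(waive_statement).
Premise 9, O(issue_refund → ¬waive_statement), contraposes to O(waive_statement → ¬issue_refund); with O(waive_statement) we get O(¬issue_refund).
The contrapositive of premise 10 (O(disarm_system → issue_refund)) is O(¬issue_refund → ¬disarm_system), and O(¬issue_refund) is already established, so O(¬disarm_system).
Applying K to premise 5 (O(¬disarm_system → ¬don_mask)) and O(¬disarm_system) yields O(¬don_mask).
Premises 1, 6, 8 do not contribute to this derivation.
So O(¬don_mask) holds, i.e. F(don_mask). The claim follows.

Yes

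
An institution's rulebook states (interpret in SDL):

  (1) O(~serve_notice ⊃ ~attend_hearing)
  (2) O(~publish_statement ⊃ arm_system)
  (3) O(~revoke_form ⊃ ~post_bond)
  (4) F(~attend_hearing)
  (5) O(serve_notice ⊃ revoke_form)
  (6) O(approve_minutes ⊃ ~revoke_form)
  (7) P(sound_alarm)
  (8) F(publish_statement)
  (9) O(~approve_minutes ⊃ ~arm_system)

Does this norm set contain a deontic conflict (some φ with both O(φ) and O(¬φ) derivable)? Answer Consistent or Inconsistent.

Inconsistent

Premise 4, F(~attend_hearing), is equivalent to O(attend_hearing).
Premise 1, O(~serve_notice ⊃ ~attend_hearing), contraposes to O(attend_hearing ⊃ serve_notice); with O(attend_hearing) we get O(serve_notice).
From O(serve_notice) and premise 5, O(serve_notice ⊃ revoke_form), we obtain O(revoke_form).
Premise 6, O(approve_minutes ⊃ ~revoke_form), contraposes to O(revoke_form ⊃ ~approve_minutes); with O(revoke_form) we get O(~approve_minutes).
Applying K to premise 9 (O(~approve_minutes ⊃ ~arm_system)) and O(~approve_minutes) yields O(~arm_system).
The contrapositive of premise 2 (O(~publish_statement ⊃ arm_system)) is O(~arm_system ⊃ publish_statement), and O(~arm_system) is already established, so O(publish_statement).
But premise 8, F(publish_statement), means O(~publish_statement).
We now have both O(publish_statement) and O(~publish_statement) — publish_statement is simultaneously obligatory and forbidden, violating the D-axiom.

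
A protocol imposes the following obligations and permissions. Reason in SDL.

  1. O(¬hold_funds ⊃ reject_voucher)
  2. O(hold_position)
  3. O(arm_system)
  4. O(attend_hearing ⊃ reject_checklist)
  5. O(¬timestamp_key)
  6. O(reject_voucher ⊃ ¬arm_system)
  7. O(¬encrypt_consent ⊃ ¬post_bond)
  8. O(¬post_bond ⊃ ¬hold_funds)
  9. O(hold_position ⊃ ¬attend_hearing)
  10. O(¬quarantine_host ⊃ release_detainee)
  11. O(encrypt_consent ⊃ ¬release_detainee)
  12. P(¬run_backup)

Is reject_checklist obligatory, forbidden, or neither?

Premise 4 is O(attend_hearing ⊃ reject_checklist), but O(attend_hearing) is not derivable from the premises, so it does not yield O(reject_checklist).
No premise or chain of K-axiom applications forces O(reject_checklist), and none forces O(¬reject_checklist). So reject_checklist is neither obligatory nor forbidden under these norms.

Neither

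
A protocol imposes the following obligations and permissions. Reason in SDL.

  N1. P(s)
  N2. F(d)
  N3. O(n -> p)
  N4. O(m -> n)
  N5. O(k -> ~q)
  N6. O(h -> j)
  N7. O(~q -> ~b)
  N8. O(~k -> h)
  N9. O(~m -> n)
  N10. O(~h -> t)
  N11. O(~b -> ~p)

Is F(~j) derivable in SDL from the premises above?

Premises 4 and 9 are O(m -> n) and O(~m -> n); every ideal world satisfies m or ~m, so in either case n holds — hence O(n).
Applying K to premise 3 (O(n -> p)) and O(n) yields O(p).
Premise 11, O(~b -> ~p), contraposes to O(p -> b); with O(p) we get O(b).
Premise 7, O(~q -> ~b), contraposes to O(b -> q); with O(b) we get O(q).
Premise 5 is O(k -> ~q); contrapositively O(q -> ~k). Since O(q) holds, K gives O(~k).
With premise 8, O(~k -> h), the K-axiom yields O(h).
With premise 6, O(h -> j), the K-axiom yields O(j).
Premises 1, 2, 10 do not contribute to this derivation.
So O(j) holds, i.e. F(~j). The claim follows.

Yes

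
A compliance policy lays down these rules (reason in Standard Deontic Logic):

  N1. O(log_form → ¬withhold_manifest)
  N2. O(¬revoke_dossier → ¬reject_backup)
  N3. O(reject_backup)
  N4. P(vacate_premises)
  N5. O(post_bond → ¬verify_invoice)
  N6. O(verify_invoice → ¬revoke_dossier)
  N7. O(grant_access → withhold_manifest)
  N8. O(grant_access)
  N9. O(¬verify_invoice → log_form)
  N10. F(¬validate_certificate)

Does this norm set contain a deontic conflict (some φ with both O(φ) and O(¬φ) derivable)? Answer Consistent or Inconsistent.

Premise 3 gives O(reject_backup).
The contrapositive of premise 2 (O(¬revoke_dossier → ¬reject_backup)) is O(reject_backup → revoke_dossier), and O(reject_backup) is already established, so O(revoke_dossier).
Premise 6, O(verify_invoice → ¬revoke_dossier), contraposes to O(revoke_dossier → ¬verify_invoice); with O(revoke_dossier) we get O(¬verify_invoice).
With premise 9, O(¬verify_invoice → log_form), the K-axiom yields O(log_form).
Applying K to premise 1 (O(log_form → ¬withhold_manifest)) and O(log_form) yields O(¬withhold_manifest).
The contrapositive of premise 7 (O(grant_access → withhold_manifest)) is O(¬withhold_manifest → ¬grant_access), and O(¬withhold_manifest) is already established, so O(¬grant_access).
Yet premise 8 states O(grant_access).
We now have both O(¬grant_access) and O(grant_access) — grant_access is simultaneously obligatory and forbidden, violating the D-axiom.

Inconsistent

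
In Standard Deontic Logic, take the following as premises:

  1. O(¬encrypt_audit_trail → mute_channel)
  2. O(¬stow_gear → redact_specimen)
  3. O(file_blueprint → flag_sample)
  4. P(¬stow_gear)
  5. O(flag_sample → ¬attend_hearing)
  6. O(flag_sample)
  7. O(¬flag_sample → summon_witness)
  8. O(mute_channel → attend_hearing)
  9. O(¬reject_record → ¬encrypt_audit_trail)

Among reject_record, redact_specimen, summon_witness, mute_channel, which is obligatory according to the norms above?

From premise 6 we have O(flag_sample).
From O(flag_sample) and premise 5, O(flag_sample → ¬attend_hearing), we obtain O(¬attend_hearing).
The contrapositive of premise 8 (O(mute_channel → attend_hearing)) is O(¬attend_hearing → ¬mute_channel), and O(¬attend_hearing) is already established, so O(¬mute_channel).
Premise 1 is O(¬encrypt_audit_trail → mute_channel); contrapositively O(¬mute_channel → encrypt_audit_trail). Since O(¬mute_channel) holds, K gives O(encrypt_audit_trail).
Premise 9, O(¬reject_record → ¬encrypt_audit_trail), contraposes to O(encrypt_audit_trail → reject_record); with O(encrypt_audit_trail) we get O(reject_record).
So O(reject_record) holds — reject_record is obligatory. None of the other listed options is made obligatory by any chain of premises.

reject_record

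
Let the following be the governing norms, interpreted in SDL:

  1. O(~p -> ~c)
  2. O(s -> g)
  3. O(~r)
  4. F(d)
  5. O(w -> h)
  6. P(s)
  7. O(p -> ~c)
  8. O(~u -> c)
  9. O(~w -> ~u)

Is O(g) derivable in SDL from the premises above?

Premise 2 is O(s -> g), but O(s) is not derivable from the premises (the permission P(s) asserts only ~O(~s), not O(s)), so it does not yield O(g).
No other premise forces O(g). An ideal world satisfying every premise can still have g false, so O(g) is not derivable.

No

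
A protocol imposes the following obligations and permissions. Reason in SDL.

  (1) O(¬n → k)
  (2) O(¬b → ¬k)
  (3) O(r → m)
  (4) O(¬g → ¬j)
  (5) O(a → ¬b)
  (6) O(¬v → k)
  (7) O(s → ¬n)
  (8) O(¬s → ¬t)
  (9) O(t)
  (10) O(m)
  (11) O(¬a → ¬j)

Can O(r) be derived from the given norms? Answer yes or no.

No

Premise 3 is O(r → m); even if O(m) held, inferring O(r) would be affirming the consequent — invalid.
No other premise forces O(r). An ideal world satisfying every premise can still have r false, so O(r) is not derivable.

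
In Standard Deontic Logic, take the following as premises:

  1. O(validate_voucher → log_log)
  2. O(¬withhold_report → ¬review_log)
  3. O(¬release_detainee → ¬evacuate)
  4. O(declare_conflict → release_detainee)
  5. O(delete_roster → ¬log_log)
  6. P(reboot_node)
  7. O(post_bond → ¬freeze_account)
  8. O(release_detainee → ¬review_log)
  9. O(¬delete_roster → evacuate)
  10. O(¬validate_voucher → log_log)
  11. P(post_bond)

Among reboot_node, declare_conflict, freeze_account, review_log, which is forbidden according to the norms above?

By case analysis on validate_voucher: premise 1 gives O(validate_voucher → log_log) and premise 10 gives O(¬validate_voucher → log_log), so O(log_log) either way.
The contrapositive of premise 5 (O(delete_roster → ¬log_log)) is O(log_log → ¬delete_roster), and O(log_log) is already established, so O(¬delete_roster).
With premise 9, O(¬delete_roster → evacuate), the K-axiom yields O(evacuate).
The contrapositive of premise 3 (O(¬release_detainee → ¬evacuate)) is O(evacuate → release_detainee), and O(evacuate) is already established, so O(release_detainee).
Premise 8 is O(release_detainee → ¬review_log); since O(release_detainee), deontic closure gives O(¬review_log).
So O(¬review_log) holds, i.e. review_log is forbidden. None of the other listed options is forbidden under the premises.

review_log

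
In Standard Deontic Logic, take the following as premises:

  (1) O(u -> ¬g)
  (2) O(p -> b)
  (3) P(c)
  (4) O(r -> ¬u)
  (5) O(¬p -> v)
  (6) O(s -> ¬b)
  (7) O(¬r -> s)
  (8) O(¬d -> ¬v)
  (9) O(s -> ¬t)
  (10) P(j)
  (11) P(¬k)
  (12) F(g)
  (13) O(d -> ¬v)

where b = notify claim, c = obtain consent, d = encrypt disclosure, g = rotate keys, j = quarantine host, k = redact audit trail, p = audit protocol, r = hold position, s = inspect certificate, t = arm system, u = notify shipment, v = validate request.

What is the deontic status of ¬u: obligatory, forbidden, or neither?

Premises 13 and 8 cover both cases: O(d -> ¬v) and O(¬d -> ¬v). Since d ∨ ¬d is a tautology, O(¬v) follows.
Premise 5 is O(¬p -> v); contrapositively O(¬v -> p). Since O(¬v) holds, K gives O(p).
Premise 2 is O(p -> b); since O(p), deontic closure gives O(b).
The contrapositive of premise 6 (O(s -> ¬b)) is O(b -> ¬s), and O(b) is already established, so O(¬s).
Premise 7, O(¬r -> s), contraposes to O(¬s -> r); with O(¬s) we get O(r).
From O(r) and premise 4, O(r -> ¬u), we obtain O(¬u).
Premises 1, 3, 9, 10, 11, 12 do not contribute to this derivation.
Hence ¬u is obligatory.

Obligatory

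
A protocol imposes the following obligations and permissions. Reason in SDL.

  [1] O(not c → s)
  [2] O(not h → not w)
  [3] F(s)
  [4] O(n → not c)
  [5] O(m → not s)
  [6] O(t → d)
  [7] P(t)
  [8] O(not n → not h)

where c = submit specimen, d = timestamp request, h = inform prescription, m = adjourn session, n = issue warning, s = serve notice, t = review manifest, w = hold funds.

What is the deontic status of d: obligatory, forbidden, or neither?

Premise 6 is O(t → d), but O(t) is not derivable from the premises (the permission P(t) asserts only not O(not t), not O(t)), so it does not yield O(d).
No premise or chain of K-axiom applications forces O(d), and none forces O(not d). So d is neither obligatory nor forbidden under these norms.

Neither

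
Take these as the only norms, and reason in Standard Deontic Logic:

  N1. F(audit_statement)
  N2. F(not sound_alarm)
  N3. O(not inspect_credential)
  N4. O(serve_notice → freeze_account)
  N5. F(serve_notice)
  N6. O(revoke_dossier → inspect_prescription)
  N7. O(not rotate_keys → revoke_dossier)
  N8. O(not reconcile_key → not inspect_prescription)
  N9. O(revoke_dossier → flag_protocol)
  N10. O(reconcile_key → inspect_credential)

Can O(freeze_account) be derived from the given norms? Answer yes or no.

Premise 4 is O(serve_notice → freeze_account), but O(serve_notice) is not derivable from the premises, so it does not yield O(freeze_account).
No other premise forces O(freeze_account). An ideal world satisfying every premise can still have freeze_account false, so O(freeze_account) is not derivable.

No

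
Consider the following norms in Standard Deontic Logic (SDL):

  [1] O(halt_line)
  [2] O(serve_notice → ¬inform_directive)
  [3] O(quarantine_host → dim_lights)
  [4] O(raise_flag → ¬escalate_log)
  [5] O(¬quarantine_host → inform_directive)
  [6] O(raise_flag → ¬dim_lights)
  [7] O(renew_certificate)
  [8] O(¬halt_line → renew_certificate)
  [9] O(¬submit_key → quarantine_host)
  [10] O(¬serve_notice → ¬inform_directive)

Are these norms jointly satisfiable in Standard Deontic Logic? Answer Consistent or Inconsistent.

Premise 8 is O(¬halt_line → renew_certificate); even if O(renew_certificate) held, inferring O(¬halt_line) would be affirming the consequent — invalid.
So O(¬halt_line) is not derivable, and the apparent clash with O(halt_line) does not arise.
A world satisfying every obligation exists (e.g. dim_lights=true, escalate_log=false, halt_line=true, inform_directive=false, quarantine_host=true, raise_flag=false, renew_certificate=true, serve_notice=false, submit_key=false); no atom is both obligatory and forbidden, so the set is consistent.

Consistent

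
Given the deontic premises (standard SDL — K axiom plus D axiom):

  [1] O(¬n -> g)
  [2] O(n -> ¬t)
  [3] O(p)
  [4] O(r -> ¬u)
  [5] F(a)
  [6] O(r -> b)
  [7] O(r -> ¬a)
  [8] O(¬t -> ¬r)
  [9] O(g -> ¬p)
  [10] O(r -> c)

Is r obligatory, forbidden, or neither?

Forbidden

Premise 3 states O(p) outright.
Premise 9 is O(g -> ¬p); contrapositively O(p -> ¬g). Since O(p) holds, K gives O(¬g).
Premise 1, O(¬n -> g), contraposes to O(¬g -> n); with O(¬g) we get O(n).
Premise 2 is O(n -> ¬t); since O(n), deontic closure gives O(¬t).
Premise 8 is O(¬t -> ¬r); since O(¬t), deontic closure gives O(¬r).
Premises 4, 5, 6, 7, 10 do not contribute to this derivation.
Thus O(¬r), which is F(r): r is forbidden.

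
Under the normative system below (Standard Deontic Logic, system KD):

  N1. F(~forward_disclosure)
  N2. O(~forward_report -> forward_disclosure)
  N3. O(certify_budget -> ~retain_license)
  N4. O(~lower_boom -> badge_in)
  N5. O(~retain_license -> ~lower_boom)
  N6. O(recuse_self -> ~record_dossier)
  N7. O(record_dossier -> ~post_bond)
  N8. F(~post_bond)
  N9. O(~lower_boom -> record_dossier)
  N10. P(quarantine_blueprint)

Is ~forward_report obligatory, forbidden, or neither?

Neither

Premise 2 is O(~forward_report -> forward_disclosure); even if O(forward_disclosure) held, inferring O(~forward_report) would be affirming the consequent — invalid.
No premise or chain of K-axiom applications forces O(~forward_report), and none forces O(forward_report). So ~forward_report is neither obligatory nor forbidden under these norms.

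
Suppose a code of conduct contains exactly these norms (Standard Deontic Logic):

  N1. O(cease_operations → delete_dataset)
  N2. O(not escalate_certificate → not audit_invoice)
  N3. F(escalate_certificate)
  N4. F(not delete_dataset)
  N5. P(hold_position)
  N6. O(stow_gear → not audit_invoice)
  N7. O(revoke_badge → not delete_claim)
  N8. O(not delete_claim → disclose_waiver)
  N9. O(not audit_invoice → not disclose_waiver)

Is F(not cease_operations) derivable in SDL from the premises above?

No

Premise 1 is O(cease_operations → delete_dataset); even if O(delete_dataset) held, inferring O(cease_operations) would be affirming the consequent — invalid.
No other premise forces O(cease_operations). An ideal world satisfying every premise can still have not cease_operations true, so F(not cease_operations) is not derivable.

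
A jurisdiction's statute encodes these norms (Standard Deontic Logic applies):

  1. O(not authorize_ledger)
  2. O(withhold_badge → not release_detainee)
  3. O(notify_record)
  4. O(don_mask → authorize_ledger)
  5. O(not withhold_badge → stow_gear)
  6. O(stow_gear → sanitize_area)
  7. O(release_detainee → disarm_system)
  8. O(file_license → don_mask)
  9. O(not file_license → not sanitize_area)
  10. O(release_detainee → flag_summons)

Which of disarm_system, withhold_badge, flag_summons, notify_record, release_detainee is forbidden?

From premise 1 we have O(not authorize_ledger).
Premise 4 is O(don_mask → authorize_ledger); contrapositively O(not authorize_ledger → not don_mask). Since O(not authorize_ledger) holds, K gives O(not don_mask).
Premise 8, O(file_license → don_mask), contraposes to O(not don_mask → not file_license); with O(not don_mask) we get O(not file_license).
Applying K to premise 9 (O(not file_license → not sanitize_area)) and O(not file_license) yields O(not sanitize_area).
Premise 6 is O(stow_gear → sanitize_area); contrapositively O(not sanitize_area → not stow_gear). Since O(not sanitize_area) holds, K gives O(not stow_gear).
Premise 5, O(not withhold_badge → stow_gear), contraposes to O(not stow_gear → withhold_badge); with O(not stow_gear) we get O(withhold_badge).
Applying K to premise 2 (O(withhold_badge → not release_detainee)) and O(withhold_badge) yields O(not release_detainee).
So O(not release_detainee) holds, i.e. release_detainee is forbidden. None of the other listed options is forbidden under the premises.

release_detainee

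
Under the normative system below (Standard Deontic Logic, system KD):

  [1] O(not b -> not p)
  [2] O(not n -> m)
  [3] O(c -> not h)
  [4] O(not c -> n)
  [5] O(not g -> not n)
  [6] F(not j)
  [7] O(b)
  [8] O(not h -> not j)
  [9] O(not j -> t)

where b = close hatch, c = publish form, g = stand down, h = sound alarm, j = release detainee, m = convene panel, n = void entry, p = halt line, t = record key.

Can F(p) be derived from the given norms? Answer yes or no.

No

Premise 1 is O(not b -> not p), but O(not b) is not derivable from the premises, so it does not yield O(not p).
No other premise forces O(not p). An ideal world satisfying every premise can still have p true, so F(p) is not derivable.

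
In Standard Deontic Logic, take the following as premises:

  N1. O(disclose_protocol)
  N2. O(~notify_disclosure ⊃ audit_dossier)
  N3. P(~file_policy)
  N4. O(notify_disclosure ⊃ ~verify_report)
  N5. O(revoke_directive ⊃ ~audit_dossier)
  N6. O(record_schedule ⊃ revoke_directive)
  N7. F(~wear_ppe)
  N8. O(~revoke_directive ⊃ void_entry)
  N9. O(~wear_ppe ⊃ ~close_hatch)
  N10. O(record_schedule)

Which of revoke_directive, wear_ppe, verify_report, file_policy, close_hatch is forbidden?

verify_report

Premise 10 states O(record_schedule) outright.
Premise 6 is O(record_schedule ⊃ revoke_directive); since O(record_schedule), deontic closure gives O(revoke_directive).
From O(revoke_directive) and premise 5, O(revoke_directive ⊃ ~audit_dossier), we obtain O(~audit_dossier).
The contrapositive of premise 2 (O(~notify_disclosure ⊃ audit_dossier)) is O(~audit_dossier ⊃ notify_disclosure), and O(~audit_dossier) is already established, so O(notify_disclosure).
With premise 4, O(notify_disclosure ⊃ ~verify_report), the K-axiom yields O(~verify_report).
So O(~verify_report) holds, i.e. verify_report is forbidden. None of the other listed options is forbidden under the premises.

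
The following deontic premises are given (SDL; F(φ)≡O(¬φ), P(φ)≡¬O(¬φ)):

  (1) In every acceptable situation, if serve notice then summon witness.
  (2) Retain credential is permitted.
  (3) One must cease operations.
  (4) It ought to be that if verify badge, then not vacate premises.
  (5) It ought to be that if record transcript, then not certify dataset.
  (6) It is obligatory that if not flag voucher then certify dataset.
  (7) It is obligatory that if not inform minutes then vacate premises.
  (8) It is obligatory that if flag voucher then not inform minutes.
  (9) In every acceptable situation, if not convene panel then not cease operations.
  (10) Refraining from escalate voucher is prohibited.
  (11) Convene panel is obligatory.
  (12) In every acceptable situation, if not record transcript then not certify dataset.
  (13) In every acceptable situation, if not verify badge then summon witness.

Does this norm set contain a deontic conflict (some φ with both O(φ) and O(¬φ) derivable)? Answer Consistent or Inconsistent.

Premise 9 is O(¬convene_panel → ¬cease_operations), but O(¬convene_panel) is not derivable from the premises, so it does not yield O(¬cease_operations).
So O(¬cease_operations) is not derivable, and the apparent clash with O(cease_operations) does not arise.
A world satisfying every obligation exists (e.g. cease_operations=true, certify_dataset=false, convene_panel=true, escalate_voucher=true, flag_voucher=true, inform_minutes=false, record_transcript=false, retain_credential=false, serve_notice=false, summon_witness=true, vacate_premises=true, verify_badge=false); no atom is both obligatory and forbidden, so the set is consistent.

Consistent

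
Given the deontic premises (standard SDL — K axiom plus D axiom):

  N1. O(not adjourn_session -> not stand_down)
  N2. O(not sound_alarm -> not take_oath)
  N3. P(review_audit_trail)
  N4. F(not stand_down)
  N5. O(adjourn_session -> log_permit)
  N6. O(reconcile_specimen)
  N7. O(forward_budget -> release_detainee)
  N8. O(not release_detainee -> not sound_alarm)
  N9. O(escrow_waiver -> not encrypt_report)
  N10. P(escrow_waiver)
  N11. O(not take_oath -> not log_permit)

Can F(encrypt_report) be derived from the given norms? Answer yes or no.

Premise 9 is O(escrow_waiver -> not encrypt_report), but O(escrow_waiver) is not derivable from the premises (the permission P(escrow_waiver) asserts only not O(not escrow_waiver), not O(escrow_waiver)), so it does not yield O(not encrypt_report).
No other premise forces O(not encrypt_report). An ideal world satisfying every premise can still have encrypt_report true, so F(encrypt_report) is not derivable.

No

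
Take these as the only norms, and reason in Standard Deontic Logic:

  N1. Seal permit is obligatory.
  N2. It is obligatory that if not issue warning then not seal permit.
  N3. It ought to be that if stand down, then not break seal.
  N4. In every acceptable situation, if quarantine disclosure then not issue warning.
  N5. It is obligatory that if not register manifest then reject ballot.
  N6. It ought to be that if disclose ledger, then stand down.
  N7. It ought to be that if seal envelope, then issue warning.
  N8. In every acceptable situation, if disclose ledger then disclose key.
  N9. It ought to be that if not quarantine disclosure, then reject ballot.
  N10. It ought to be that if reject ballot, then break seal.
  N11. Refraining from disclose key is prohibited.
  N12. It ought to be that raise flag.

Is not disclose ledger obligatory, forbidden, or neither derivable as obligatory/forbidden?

Premise 1 states O(seal_permit) outright.
Premise 2 is O(¬issue_warning → ¬seal_permit); contrapositively O(seal_permit → issue_warning). Since O(seal_permit) holds, K gives O(issue_warning).
The contrapositive of premise 4 (O(quarantine_disclosure → ¬issue_warning)) is O(issue_warning → ¬quarantine_disclosure), and O(issue_warning) is already established, so O(¬quarantine_disclosure).
From O(¬quarantine_disclosure) and premise 9, O(¬quarantine_disclosure → reject_ballot), we obtain O(reject_ballot).
From O(reject_ballot) and premise 10, O(reject_ballot → break_seal), we obtain O(break_seal).
Premise 3, O(stand_down → ¬break_seal), contraposes to O(break_seal → ¬stand_down); with O(break_seal) we get O(¬stand_down).
Premise 6, O(disclose_ledger → stand_down), contraposes to O(¬stand_down → ¬disclose_ledger); with O(¬stand_down) we get O(¬disclose_ledger).
Premises 5, 7, 8, 11, 12 do not contribute to this derivation.
Hence ¬disclose_ledger is obligatory.

Obligatory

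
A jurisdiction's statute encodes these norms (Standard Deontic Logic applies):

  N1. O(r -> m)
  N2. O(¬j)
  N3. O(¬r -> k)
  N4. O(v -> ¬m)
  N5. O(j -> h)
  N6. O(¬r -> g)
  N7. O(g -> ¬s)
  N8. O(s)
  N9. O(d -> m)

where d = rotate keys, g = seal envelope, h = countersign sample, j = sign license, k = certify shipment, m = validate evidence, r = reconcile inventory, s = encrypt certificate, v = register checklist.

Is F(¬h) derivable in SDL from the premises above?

Premise 5 is O(j -> h), but O(j) is not derivable from the premises, so it does not yield O(h).
No other premise forces O(h). An ideal world satisfying every premise can still have ¬h true, so F(¬h) is not derivable.

No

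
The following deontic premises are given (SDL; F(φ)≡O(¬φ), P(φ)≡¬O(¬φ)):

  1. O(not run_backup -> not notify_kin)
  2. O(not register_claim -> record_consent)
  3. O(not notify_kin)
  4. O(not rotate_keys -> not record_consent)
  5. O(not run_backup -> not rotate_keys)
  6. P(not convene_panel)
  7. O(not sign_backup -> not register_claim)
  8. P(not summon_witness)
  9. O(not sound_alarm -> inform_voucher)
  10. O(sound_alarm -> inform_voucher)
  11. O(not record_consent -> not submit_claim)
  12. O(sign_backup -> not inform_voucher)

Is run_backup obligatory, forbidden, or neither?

Obligatory

Premises 9 and 10 cover both cases: O(not sound_alarm -> inform_voucher) and O(sound_alarm -> inform_voucher). Since not sound_alarm ∨ sound_alarm is a tautology, O(inform_voucher) follows.
Premise 12, O(sign_backup -> not inform_voucher), contraposes to O(inform_voucher -> not sign_backup); with O(inform_voucher) we get O(not sign_backup).
Applying K to premise 7 (O(not sign_backup -> not register_claim)) and O(not sign_backup) yields O(not register_claim).
Premise 2 is O(not register_claim -> record_consent); since O(not register_claim), deontic closure gives O(record_consent).
Premise 4 is O(not rotate_keys -> not record_consent); contrapositively O(record_consent -> rotate_keys). Since O(record_consent) holds, K gives O(rotate_keys).
Premise 5 is O(not run_backup -> not rotate_keys); contrapositively O(rotate_keys -> run_backup). Since O(rotate_keys) holds, K gives O(run_backup).
Premises 1, 3, 6, 8, 11 do not contribute to this derivation.
Hence run_backup is obligatory.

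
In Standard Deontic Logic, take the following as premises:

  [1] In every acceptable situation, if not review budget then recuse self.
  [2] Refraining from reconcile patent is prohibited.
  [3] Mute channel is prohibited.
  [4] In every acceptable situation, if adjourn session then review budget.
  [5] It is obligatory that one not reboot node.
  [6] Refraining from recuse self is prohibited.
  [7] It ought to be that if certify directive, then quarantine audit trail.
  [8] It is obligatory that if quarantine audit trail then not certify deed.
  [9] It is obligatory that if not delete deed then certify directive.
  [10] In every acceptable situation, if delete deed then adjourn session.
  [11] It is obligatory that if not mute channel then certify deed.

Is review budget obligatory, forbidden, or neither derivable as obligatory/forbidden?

Obligatory

Premise 3 is F(mute_channel), i.e. O(¬mute_channel).
Premise 11 is O(¬mute_channel → certify_deed); since O(¬mute_channel), deontic closure gives O(certify_deed).
Premise 8, O(quarantine_audit_trail → ¬certify_deed), contraposes to O(certify_deed → ¬quarantine_audit_trail); with O(certify_deed) we get O(¬quarantine_audit_trail).
The contrapositive of premise 7 (O(certify_directive → quarantine_audit_trail)) is O(¬quarantine_audit_trail → ¬certify_directive), and O(¬quarantine_audit_trail) is already established, so O(¬certify_directive).
The contrapositive of premise 9 (O(¬delete_deed → certify_directive)) is O(¬certify_directive → delete_deed), and O(¬certify_directive) is already established, so O(delete_deed).
Applying K to premise 10 (O(delete_deed → adjourn_session)) and O(delete_deed) yields O(adjourn_session).
From O(adjourn_session) and premise 4, O(adjourn_session → review_budget), we obtain O(review_budget).
Premises 1, 2, 5, 6 do not contribute to this derivation.
Hence review_budget is obligatory.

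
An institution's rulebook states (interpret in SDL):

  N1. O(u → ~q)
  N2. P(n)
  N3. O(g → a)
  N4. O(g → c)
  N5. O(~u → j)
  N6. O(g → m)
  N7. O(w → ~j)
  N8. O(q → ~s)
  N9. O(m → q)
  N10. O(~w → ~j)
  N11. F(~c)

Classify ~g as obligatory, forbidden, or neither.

Obligatory

Premises 10 and 7 cover both cases: O(~w → ~j) and O(w → ~j). Since ~w ∨ w is a tautology, O(~j) follows.
Premise 5, O(~u → j), contraposes to O(~j → u); with O(~j) we get O(u).
With premise 1, O(u → ~q), the K-axiom yields O(~q).
Premise 9, O(m → q), contraposes to O(~q → ~m); with O(~q) we get O(~m).
The contrapositive of premise 6 (O(g → m)) is O(~m → ~g), and O(~m) is already established, so O(~g).
Premises 2, 3, 4, 8, 11 do not contribute to this derivation.
Hence ~g is obligatory.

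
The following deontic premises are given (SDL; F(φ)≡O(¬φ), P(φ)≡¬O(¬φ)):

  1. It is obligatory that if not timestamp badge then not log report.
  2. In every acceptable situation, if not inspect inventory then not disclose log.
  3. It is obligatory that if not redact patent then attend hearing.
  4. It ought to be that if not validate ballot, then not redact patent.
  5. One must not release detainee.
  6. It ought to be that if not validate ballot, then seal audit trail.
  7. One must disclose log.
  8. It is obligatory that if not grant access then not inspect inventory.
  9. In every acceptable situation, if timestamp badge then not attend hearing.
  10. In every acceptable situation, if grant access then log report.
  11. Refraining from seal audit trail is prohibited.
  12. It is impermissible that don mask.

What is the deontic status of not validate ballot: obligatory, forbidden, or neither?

Premise 7 states O(disclose_log) outright.
Premise 2, O(¬inspect_inventory → ¬disclose_log), contraposes to O(disclose_log → inspect_inventory); with O(disclose_log) we get O(inspect_inventory).
Premise 8 is O(¬grant_access → ¬inspect_inventory); contrapositively O(inspect_inventory → grant_access). Since O(inspect_inventory) holds, K gives O(grant_access).
With premise 10, O(grant_access → log_report), the K-axiom yields O(log_report).
Premise 1, O(¬timestamp_badge → ¬log_report), contraposes to O(log_report → timestamp_badge); with O(log_report) we get O(timestamp_badge).
Applying K to premise 9 (O(timestamp_badge → ¬attend_hearing)) and O(timestamp_badge) yields O(¬attend_hearing).
Premise 3 is O(¬redact_patent → attend_hearing); contrapositively O(¬attend_hearing → redact_patent). Since O(¬attend_hearing) holds, K gives O(redact_patent).
The contrapositive of premise 4 (O(¬validate_ballot → ¬redact_patent)) is O(redact_patent → validate_ballot), and O(redact_patent) is already established, so O(validate_ballot).
Premises 5, 6, 11, 12 do not contribute to this derivation.
Thus O(validate_ballot), which is F(¬validate_ballot): ¬validate_ballot is forbidden.

Forbidden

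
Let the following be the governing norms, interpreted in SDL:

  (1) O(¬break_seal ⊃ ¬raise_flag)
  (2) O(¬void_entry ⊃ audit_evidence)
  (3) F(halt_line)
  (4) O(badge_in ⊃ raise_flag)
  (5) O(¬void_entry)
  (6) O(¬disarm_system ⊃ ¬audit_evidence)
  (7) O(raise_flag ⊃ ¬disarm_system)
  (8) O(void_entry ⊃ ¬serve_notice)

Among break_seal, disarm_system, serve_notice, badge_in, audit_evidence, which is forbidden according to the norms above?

From premise 5 we have O(¬void_entry).
With premise 2, O(¬void_entry ⊃ audit_evidence), the K-axiom yields O(audit_evidence).
Premise 6 is O(¬disarm_system ⊃ ¬audit_evidence); contrapositively O(audit_evidence ⊃ disarm_system). Since O(audit_evidence) holds, K gives O(disarm_system).
The contrapositive of premise 7 (O(raise_flag ⊃ ¬disarm_system)) is O(disarm_system ⊃ ¬raise_flag), and O(disarm_system) is already established, so O(¬raise_flag).
The contrapositive of premise 4 (O(badge_in ⊃ raise_flag)) is O(¬raise_flag ⊃ ¬badge_in), and O(¬raise_flag) is already established, so O(¬badge_in).
So O(¬badge_in) holds, i.e. badge_in is forbidden. None of the other listed options is forbidden under the premises.

badge_in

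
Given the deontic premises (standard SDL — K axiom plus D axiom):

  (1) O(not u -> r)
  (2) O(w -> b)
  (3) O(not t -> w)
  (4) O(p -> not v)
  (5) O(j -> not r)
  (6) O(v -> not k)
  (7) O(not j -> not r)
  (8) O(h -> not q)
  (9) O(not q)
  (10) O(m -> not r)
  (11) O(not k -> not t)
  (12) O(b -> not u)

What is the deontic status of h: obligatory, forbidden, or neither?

Neither

Premise 8 is O(h -> not q); even if O(not q) held, inferring O(h) would be affirming the consequent — invalid.
No premise or chain of K-axiom applications forces O(h), and none forces O(not h). So h is neither obligatory nor forbidden under these norms.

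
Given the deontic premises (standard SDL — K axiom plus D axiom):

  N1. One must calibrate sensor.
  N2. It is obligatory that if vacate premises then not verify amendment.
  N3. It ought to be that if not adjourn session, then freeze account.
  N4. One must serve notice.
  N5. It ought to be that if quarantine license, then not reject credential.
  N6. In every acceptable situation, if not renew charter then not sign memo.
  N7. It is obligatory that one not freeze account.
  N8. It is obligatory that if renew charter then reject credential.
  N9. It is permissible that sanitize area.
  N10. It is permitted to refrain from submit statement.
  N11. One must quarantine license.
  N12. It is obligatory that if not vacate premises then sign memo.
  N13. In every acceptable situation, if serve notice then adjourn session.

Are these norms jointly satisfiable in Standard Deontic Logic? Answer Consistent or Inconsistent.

Consistent

Premise 3 is O(¬adjourn_session → freeze_account), but O(¬adjourn_session) is not derivable from the premises, so it does not yield O(freeze_account).
So O(freeze_account) is not derivable, and the apparent clash with O(¬freeze_account) does not arise.
A world satisfying every obligation exists (e.g. adjourn_session=true, calibrate_sensor=true, freeze_account=false, quarantine_license=true, reject_credential=false, renew_charter=false, sanitize_area=false, serve_notice=true, sign_memo=false, submit_statement=false, vacate_premises=true, verify_amendment=false); no atom is both obligatory and forbidden, so the set is consistent.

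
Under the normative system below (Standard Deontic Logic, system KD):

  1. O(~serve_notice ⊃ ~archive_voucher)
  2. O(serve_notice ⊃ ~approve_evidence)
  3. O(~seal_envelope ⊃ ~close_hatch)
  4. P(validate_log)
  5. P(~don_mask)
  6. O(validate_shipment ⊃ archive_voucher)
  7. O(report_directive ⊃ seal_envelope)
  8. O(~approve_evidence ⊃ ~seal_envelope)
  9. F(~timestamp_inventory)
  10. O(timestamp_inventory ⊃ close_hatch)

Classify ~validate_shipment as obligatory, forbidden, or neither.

F(~timestamp_inventory) at premise 9 means O(timestamp_inventory).
With premise 10, O(timestamp_inventory ⊃ close_hatch), the K-axiom yields O(close_hatch).
Premise 3 is O(~seal_envelope ⊃ ~close_hatch); contrapositively O(close_hatch ⊃ seal_envelope). Since O(close_hatch) holds, K gives O(seal_envelope).
Premise 8, O(~approve_evidence ⊃ ~seal_envelope), contraposes to O(seal_envelope ⊃ approve_evidence); with O(seal_envelope) we get O(approve_evidence).
Premise 2, O(serve_notice ⊃ ~approve_evidence), contraposes to O(approve_evidence ⊃ ~serve_notice); with O(approve_evidence) we get O(~serve_notice).
Applying K to premise 1 (O(~serve_notice ⊃ ~archive_voucher)) and O(~serve_notice) yields O(~archive_voucher).
Premise 6 is O(validate_shipment ⊃ archive_voucher); contrapositively O(~archive_voucher ⊃ ~validate_shipment). Since O(~archive_voucher) holds, K gives O(~validate_shipment).
Premises 4, 5, 7 do not contribute to this derivation.
Hence ~validate_shipment is obligatory.

Obligatory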